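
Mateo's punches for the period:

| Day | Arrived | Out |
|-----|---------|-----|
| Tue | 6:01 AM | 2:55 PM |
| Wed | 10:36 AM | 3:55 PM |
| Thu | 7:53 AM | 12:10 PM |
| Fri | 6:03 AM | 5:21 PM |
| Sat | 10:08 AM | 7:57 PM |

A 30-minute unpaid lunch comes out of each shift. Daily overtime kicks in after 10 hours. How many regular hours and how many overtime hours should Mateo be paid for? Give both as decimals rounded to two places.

Tue: 6:01 AM–2:55 PM = 8 h 54 min; less 30 min break → 8 h 24 min
Wed: 10:36 AM–3:55 PM = 5 h 19 min; less 30 min break → 4 h 49 min
Thu: 7:53 AM–12:10 PM = 4 h 17 min; less 30 min break → 3 h 47 min
Fri: 6:03 AM–5:21 PM = 11 h 18 min; less 30 min break → 10 h 48 min
Sat: 10:08 AM–7:57 PM = 9 h 49 min; less 30 min break → 9 h 19 min
Tue reg 8 h 24 min / OT 0 h 0 min; Wed reg 4 h 49 min / OT 0 h 0 min; Thu reg 3 h 47 min / OT 0 h 0 min; Fri reg 10 h 0 min / OT 0 h 48 min; Sat reg 9 h 19 min / OT 0 h 0 min.
Totals: regular 36 h 19 min, overtime 0 h 48 min.

Regular 36.32 hours, overtime 0.80 hours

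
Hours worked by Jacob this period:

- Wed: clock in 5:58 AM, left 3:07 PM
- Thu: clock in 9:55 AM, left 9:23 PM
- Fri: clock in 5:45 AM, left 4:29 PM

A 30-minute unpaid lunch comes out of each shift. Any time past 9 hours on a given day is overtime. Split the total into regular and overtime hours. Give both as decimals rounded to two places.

Regular 26.65 hours, overtime 3.20 hours

Wed: 5:58 AM–3:07 PM = 9 h 9 min; less 30 min break → 8 h 39 min
Thu: 9:55 AM–9:23 PM = 11 h 28 min; less 30 min break → 10 h 58 min
Fri: 5:45 AM–4:29 PM = 10 h 44 min; less 30 min break → 10 h 14 min
Wed reg 8 h 39 min / OT 0 h 0 min; Thu reg 9 h 0 min / OT 1 h 58 min; Fri reg 9 h 0 min / OT 1 h 14 min.
Totals: regular 26 h 39 min, overtime 3 h 12 min.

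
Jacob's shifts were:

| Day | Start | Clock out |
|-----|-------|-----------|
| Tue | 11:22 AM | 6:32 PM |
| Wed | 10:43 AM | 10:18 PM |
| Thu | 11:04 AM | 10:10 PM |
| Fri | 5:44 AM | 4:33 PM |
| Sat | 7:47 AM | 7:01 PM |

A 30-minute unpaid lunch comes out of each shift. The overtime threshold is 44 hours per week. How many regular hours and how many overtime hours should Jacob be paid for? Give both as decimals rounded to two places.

Tue: 11:22 AM–6:32 PM = 7 h 10 min; less 30 min break → 6 h 40 min
Wed: 10:43 AM–10:18 PM = 11 h 35 min; less 30 min break → 11 h 5 min
Thu: 11:04 AM–10:10 PM = 11 h 6 min; less 30 min break → 10 h 36 min
Fri: 5:44 AM–4:33 PM = 10 h 49 min; less 30 min break → 10 h 19 min
Sat: 7:47 AM–7:01 PM = 11 h 14 min; less 30 min break → 10 h 44 min
Total worked: 49 h 24 min = 49.40 h.
Threshold 44 h → overtime 5 h 24 min, regular 44 h 0 min.

Regular 44.00 hours, overtime 5.40 hours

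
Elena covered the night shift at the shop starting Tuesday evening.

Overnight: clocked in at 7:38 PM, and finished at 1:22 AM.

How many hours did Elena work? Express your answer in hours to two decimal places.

5.73 hours

Overnight: 7:38 PM → midnight = 4 h 22 min; midnight → 1:22 AM = 1 h 22 min; span 5 h 44 min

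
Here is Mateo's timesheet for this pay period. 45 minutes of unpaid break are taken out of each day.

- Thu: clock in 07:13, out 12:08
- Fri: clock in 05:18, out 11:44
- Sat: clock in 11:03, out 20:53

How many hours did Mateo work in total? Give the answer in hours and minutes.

18 h 56 min

Thu: 07:13–12:08 = 4 h 55 min; less 45 min break → 4 h 10 min
Fri: 05:18–11:44 = 6 h 26 min; less 45 min break → 5 h 41 min
Sat: 11:03–20:53 = 9 h 50 min; less 45 min break → 9 h 5 min
Total: 4 h 10 min + 5 h 41 min + 9 h 5 min = 18 h 56 min.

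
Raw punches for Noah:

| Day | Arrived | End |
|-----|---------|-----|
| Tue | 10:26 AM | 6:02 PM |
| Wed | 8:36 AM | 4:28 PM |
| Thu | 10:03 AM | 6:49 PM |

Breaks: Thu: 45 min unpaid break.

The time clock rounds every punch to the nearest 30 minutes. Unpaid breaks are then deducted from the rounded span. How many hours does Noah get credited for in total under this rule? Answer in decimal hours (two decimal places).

Tue: in 10:26 AM→10:30 AM, out 6:02 PM→6:00 PM; 7 h 30 min
Wed: in 8:36 AM→8:30 AM, out 4:28 PM→4:30 PM; 8 h 0 min
Thu: in 10:03 AM→10:00 AM, out 6:49 PM→7:00 PM; 9 h 0 min − 45 min = 8 h 15 min
Total credited: 23 h 45 min.

23.75 hours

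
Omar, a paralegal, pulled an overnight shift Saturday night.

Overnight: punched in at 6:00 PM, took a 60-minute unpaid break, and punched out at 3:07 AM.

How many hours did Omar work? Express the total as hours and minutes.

Overnight: 6:00 PM → midnight = 6 h 0 min; midnight → 3:07 AM = 3 h 7 min; span 9 h 7 min; less 60 min break → 8 h 7 min

8 h 7 min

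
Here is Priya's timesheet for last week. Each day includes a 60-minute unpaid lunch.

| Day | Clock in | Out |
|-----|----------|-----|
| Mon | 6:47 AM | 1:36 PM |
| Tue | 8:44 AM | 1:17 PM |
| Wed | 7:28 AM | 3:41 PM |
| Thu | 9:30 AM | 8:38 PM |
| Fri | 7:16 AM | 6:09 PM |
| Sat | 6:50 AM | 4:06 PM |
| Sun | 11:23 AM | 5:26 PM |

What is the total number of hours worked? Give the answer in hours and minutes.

Mon: 6:47 AM–1:36 PM = 6 h 49 min; less 60 min break → 5 h 49 min
Tue: 8:44 AM–1:17 PM = 4 h 33 min; less 60 min break → 3 h 33 min
Wed: 7:28 AM–3:41 PM = 8 h 13 min; less 60 min break → 7 h 13 min
Thu: 9:30 AM–8:38 PM = 11 h 8 min; less 60 min break → 10 h 8 min
Fri: 7:16 AM–6:09 PM = 10 h 53 min; less 60 min break → 9 h 53 min
Sat: 6:50 AM–4:06 PM = 9 h 16 min; less 60 min break → 8 h 16 min
Sun: 11:23 AM–5:26 PM = 6 h 3 min; less 60 min break → 5 h 3 min
Total: 5 h 49 min + 3 h 33 min + 7 h 13 min + 10 h 8 min + 9 h 53 min + 8 h 16 min + 5 h 3 min = 49 h 55 min.

49 h 55 min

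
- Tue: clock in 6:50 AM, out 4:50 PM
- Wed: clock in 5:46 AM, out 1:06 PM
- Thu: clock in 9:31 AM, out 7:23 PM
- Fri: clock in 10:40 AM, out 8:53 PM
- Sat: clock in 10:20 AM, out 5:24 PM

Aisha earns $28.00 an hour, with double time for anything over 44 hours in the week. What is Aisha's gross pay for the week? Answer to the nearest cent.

$1259.07

Tue: 6:50 AM–4:50 PM = 10 h 0 min
Wed: 5:46 AM–1:06 PM = 7 h 20 min
Thu: 9:31 AM–7:23 PM = 9 h 52 min
Fri: 10:40 AM–8:53 PM = 10 h 13 min
Sat: 10:20 AM–5:24 PM = 7 h 4 min
Total worked: 44 h 29 min = 2669 min.
Regular 44 h 0 min = 2640 min at $28.00/h; overtime 0 h 29 min = 29 min at $56.00/h.
Pay = (2640 × $28.00 + 29 × $56.00) ÷ 60 = $1259.07.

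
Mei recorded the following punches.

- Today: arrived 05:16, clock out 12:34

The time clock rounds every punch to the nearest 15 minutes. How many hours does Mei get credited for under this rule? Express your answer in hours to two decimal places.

Today: in 05:16→05:15, out 12:34→12:30; 7 h 15 min

7.25 hours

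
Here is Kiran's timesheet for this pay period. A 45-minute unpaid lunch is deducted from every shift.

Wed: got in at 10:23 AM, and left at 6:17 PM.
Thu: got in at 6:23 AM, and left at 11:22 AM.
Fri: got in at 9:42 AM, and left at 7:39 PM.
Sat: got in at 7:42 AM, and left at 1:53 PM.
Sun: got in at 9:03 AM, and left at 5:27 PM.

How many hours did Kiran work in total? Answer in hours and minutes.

33 h 40 min

Wed: 10:23 AM–6:17 PM = 7 h 54 min; less 45 min break → 7 h 9 min
Thu: 6:23 AM–11:22 AM = 4 h 59 min; less 45 min break → 4 h 14 min
Fri: 9:42 AM–7:39 PM = 9 h 57 min; less 45 min break → 9 h 12 min
Sat: 7:42 AM–1:53 PM = 6 h 11 min; less 45 min break → 5 h 26 min
Sun: 9:03 AM–5:27 PM = 8 h 24 min; less 45 min break → 7 h 39 min
Total: 7 h 9 min + 4 h 14 min + 9 h 12 min + 5 h 26 min + 7 h 39 min = 33 h 40 min.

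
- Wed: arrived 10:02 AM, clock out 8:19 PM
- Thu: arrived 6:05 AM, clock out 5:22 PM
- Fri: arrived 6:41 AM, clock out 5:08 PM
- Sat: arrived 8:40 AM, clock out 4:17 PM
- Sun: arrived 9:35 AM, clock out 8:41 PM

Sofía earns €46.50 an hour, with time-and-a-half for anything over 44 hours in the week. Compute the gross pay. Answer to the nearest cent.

Wed: 10:02 AM–8:19 PM = 10 h 17 min
Thu: 6:05 AM–5:22 PM = 11 h 17 min
Fri: 6:41 AM–5:08 PM = 10 h 27 min
Sat: 8:40 AM–4:17 PM = 7 h 37 min
Sun: 9:35 AM–8:41 PM = 11 h 6 min
Total worked: 50 h 44 min = 3044 min.
Regular 44 h 0 min = 2640 min at €46.50/h; overtime 6 h 44 min = 404 min at €69.75/h.
Pay = (2640 × €46.50 + 404 × €69.75) ÷ 60 = €2515.65.

€2515.65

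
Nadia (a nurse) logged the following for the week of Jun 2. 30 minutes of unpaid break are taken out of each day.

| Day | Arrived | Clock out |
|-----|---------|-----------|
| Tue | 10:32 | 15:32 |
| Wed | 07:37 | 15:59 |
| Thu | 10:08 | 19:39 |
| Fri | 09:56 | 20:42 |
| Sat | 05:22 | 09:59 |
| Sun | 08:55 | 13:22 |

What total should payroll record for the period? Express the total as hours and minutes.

Tue: 10:32–15:32 = 5 h 0 min; less 30 min break → 4 h 30 min
Wed: 07:37–15:59 = 8 h 22 min; less 30 min break → 7 h 52 min
Thu: 10:08–19:39 = 9 h 31 min; less 30 min break → 9 h 1 min
Fri: 09:56–20:42 = 10 h 46 min; less 30 min break → 10 h 16 min
Sat: 05:22–09:59 = 4 h 37 min; less 30 min break → 4 h 7 min
Sun: 08:55–13:22 = 4 h 27 min; less 30 min break → 3 h 57 min
Total: 4 h 30 min + 7 h 52 min + 9 h 1 min + 10 h 16 min + 4 h 7 min + 3 h 57 min = 39 h 43 min.

39 h 43 min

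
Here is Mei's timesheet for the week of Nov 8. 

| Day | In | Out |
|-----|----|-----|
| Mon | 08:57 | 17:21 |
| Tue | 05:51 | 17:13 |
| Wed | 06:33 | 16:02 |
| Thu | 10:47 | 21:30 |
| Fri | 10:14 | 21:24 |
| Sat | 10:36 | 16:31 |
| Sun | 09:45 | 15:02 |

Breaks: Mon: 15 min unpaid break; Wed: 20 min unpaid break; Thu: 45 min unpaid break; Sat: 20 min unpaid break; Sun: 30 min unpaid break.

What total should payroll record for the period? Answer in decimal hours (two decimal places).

60.17 hours

Mon: 08:57–17:21 = 8 h 24 min; less 15 min break → 8 h 9 min
Tue: 05:51–17:13 = 11 h 22 min
Wed: 06:33–16:02 = 9 h 29 min; less 20 min break → 9 h 9 min
Thu: 10:47–21:30 = 10 h 43 min; less 45 min break → 9 h 58 min
Fri: 10:14–21:24 = 11 h 10 min
Sat: 10:36–16:31 = 5 h 55 min; less 20 min break → 5 h 35 min
Sun: 09:45–15:02 = 5 h 17 min; less 30 min break → 4 h 47 min
Total: 8 h 9 min + 11 h 22 min + 9 h 9 min + 9 h 58 min + 11 h 10 min + 5 h 35 min + 4 h 47 min = 60 h 10 min.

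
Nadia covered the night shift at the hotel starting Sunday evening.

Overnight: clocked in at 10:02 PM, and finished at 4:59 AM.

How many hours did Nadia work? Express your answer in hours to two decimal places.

6.95 hours

Overnight: 10:02 PM → midnight = 1 h 58 min; midnight → 4:59 AM = 4 h 59 min; span 6 h 57 min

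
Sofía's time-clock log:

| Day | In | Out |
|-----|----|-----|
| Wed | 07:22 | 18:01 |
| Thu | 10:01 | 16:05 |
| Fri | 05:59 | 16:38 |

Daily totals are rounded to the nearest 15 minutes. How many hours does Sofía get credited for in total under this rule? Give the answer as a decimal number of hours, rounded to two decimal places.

Wed: 07:22–18:01 = 10 h 39 min → rounds to 10 h 45 min
Thu: 10:01–16:05 = 6 h 4 min → rounds to 6 h 0 min
Fri: 05:59–16:38 = 10 h 39 min → rounds to 10 h 45 min
Total credited: 27 h 30 min.

27.50 hours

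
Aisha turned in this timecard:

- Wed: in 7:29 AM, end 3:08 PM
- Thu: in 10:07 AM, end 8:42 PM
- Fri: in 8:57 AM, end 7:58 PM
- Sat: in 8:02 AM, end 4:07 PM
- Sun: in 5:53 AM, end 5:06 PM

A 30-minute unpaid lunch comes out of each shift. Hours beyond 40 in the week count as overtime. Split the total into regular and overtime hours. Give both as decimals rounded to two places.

Regular 40.00 hours, overtime 6.05 hours

Wed: 7:29 AM–3:08 PM = 7 h 39 min; less 30 min break → 7 h 9 min
Thu: 10:07 AM–8:42 PM = 10 h 35 min; less 30 min break → 10 h 5 min
Fri: 8:57 AM–7:58 PM = 11 h 1 min; less 30 min break → 10 h 31 min
Sat: 8:02 AM–4:07 PM = 8 h 5 min; less 30 min break → 7 h 35 min
Sun: 5:53 AM–5:06 PM = 11 h 13 min; less 30 min break → 10 h 43 min
Total worked: 46 h 3 min = 46.05 h.
Threshold 40 h → overtime 6 h 3 min, regular 40 h 0 min.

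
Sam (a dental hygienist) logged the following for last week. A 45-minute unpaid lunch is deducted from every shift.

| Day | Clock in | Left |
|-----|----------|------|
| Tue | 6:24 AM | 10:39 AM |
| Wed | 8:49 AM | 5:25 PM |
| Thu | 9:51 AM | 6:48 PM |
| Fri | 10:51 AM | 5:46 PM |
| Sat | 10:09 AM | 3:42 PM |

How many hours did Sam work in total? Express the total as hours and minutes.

30 h 31 min

Tue: 6:24 AM–10:39 AM = 4 h 15 min; less 45 min break → 3 h 30 min
Wed: 8:49 AM–5:25 PM = 8 h 36 min; less 45 min break → 7 h 51 min
Thu: 9:51 AM–6:48 PM = 8 h 57 min; less 45 min break → 8 h 12 min
Fri: 10:51 AM–5:46 PM = 6 h 55 min; less 45 min break → 6 h 10 min
Sat: 10:09 AM–3:42 PM = 5 h 33 min; less 45 min break → 4 h 48 min
Total: 3 h 30 min + 7 h 51 min + 8 h 12 min + 6 h 10 min + 4 h 48 min = 30 h 31 min.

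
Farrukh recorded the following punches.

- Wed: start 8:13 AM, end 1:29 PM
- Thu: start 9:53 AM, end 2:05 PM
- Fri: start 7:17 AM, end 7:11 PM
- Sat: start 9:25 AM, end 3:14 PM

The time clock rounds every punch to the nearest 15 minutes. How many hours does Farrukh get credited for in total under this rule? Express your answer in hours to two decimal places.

Wed: in 8:13 AM→8:15 AM, out 1:29 PM→1:30 PM; 5 h 15 min
Thu: in 9:53 AM→10:00 AM, out 2:05 PM→2:00 PM; 4 h 0 min
Fri: in 7:17 AM→7:15 AM, out 7:11 PM→7:15 PM; 12 h 0 min
Sat: in 9:25 AM→9:30 AM, out 3:14 PM→3:15 PM; 5 h 45 min
Total credited: 27 h 0 min.

27.00 hours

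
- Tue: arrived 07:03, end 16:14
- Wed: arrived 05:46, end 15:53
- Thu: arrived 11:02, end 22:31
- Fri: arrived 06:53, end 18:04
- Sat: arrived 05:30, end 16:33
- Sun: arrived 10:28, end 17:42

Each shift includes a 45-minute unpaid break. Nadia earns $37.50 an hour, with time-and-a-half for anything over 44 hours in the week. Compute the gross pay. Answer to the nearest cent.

$2310.94

Tue: 07:03–16:14 = 9 h 11 min; less 45 min break → 8 h 26 min
Wed: 05:46–15:53 = 10 h 7 min; less 45 min break → 9 h 22 min
Thu: 11:02–22:31 = 11 h 29 min; less 45 min break → 10 h 44 min
Fri: 06:53–18:04 = 11 h 11 min; less 45 min break → 10 h 26 min
Sat: 05:30–16:33 = 11 h 3 min; less 45 min break → 10 h 18 min
Sun: 10:28–17:42 = 7 h 14 min; less 45 min break → 6 h 29 min
Total worked: 55 h 45 min = 3345 min.
Regular 44 h 0 min = 2640 min at $37.50/h; overtime 11 h 45 min = 705 min at $56.25/h.
Pay = (2640 × $37.50 + 705 × $56.25) ÷ 60 = $2310.94.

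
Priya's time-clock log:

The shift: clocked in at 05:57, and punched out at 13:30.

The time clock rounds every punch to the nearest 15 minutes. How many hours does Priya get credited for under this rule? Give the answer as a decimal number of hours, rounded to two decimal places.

The shift: in 05:57→06:00, out 13:30→13:30; 7 h 30 min

7.50 hours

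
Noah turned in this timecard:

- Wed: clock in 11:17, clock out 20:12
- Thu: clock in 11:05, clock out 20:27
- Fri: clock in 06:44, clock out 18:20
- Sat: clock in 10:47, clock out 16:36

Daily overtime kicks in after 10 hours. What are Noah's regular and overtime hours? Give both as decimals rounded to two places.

Regular 34.10 hours, overtime 1.60 hours

Wed: 11:17–20:12 = 8 h 55 min
Thu: 11:05–20:27 = 9 h 22 min
Fri: 06:44–18:20 = 11 h 36 min
Sat: 10:47–16:36 = 5 h 49 min
Wed reg 8 h 55 min / OT 0 h 0 min; Thu reg 9 h 22 min / OT 0 h 0 min; Fri reg 10 h 0 min / OT 1 h 36 min; Sat reg 5 h 49 min / OT 0 h 0 min.
Totals: regular 34 h 6 min, overtime 1 h 36 min.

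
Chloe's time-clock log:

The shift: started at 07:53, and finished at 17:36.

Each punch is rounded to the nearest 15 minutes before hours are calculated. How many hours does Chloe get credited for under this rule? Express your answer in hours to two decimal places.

9.50 hours

The shift: in 07:53→08:00, out 17:36→17:30; 9 h 30 min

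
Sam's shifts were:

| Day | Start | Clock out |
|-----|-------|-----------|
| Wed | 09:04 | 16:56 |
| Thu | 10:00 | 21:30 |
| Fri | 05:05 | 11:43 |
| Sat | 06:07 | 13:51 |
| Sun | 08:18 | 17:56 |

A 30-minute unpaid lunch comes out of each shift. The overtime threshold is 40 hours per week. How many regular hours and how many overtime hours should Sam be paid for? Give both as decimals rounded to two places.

Wed: 09:04–16:56 = 7 h 52 min; less 30 min break → 7 h 22 min
Thu: 10:00–21:30 = 11 h 30 min; less 30 min break → 11 h 0 min
Fri: 05:05–11:43 = 6 h 38 min; less 30 min break → 6 h 8 min
Sat: 06:07–13:51 = 7 h 44 min; less 30 min break → 7 h 14 min
Sun: 08:18–17:56 = 9 h 38 min; less 30 min break → 9 h 8 min
Total worked: 40 h 52 min = 40.87 h.
Threshold 40 h → overtime 0 h 52 min, regular 40 h 0 min.

Regular 40.00 hours, overtime 0.87 hours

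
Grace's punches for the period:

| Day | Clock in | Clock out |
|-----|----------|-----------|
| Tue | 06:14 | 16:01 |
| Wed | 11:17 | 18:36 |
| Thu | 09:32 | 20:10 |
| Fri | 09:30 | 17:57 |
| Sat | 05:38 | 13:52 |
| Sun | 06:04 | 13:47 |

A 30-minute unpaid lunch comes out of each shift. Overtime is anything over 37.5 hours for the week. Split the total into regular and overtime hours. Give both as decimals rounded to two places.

Tue: 06:14–16:01 = 9 h 47 min; less 30 min break → 9 h 17 min
Wed: 11:17–18:36 = 7 h 19 min; less 30 min break → 6 h 49 min
Thu: 09:32–20:10 = 10 h 38 min; less 30 min break → 10 h 8 min
Fri: 09:30–17:57 = 8 h 27 min; less 30 min break → 7 h 57 min
Sat: 05:38–13:52 = 8 h 14 min; less 30 min break → 7 h 44 min
Sun: 06:04–13:47 = 7 h 43 min; less 30 min break → 7 h 13 min
Total worked: 49 h 8 min = 49.13 h.
Threshold 37.5 h → overtime 11 h 38 min, regular 37 h 30 min.

Regular 37.50 hours, overtime 11.63 hours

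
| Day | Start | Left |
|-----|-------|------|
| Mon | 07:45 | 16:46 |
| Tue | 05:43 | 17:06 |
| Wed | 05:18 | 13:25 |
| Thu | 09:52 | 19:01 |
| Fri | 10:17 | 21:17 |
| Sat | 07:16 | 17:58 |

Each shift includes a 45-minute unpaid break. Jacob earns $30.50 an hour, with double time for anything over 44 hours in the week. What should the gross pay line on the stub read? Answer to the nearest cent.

Mon: 07:45–16:46 = 9 h 1 min; less 45 min break → 8 h 16 min
Tue: 05:43–17:06 = 11 h 23 min; less 45 min break → 10 h 38 min
Wed: 05:18–13:25 = 8 h 7 min; less 45 min break → 7 h 22 min
Thu: 09:52–19:01 = 9 h 9 min; less 45 min break → 8 h 24 min
Fri: 10:17–21:17 = 11 h 0 min; less 45 min break → 10 h 15 min
Sat: 07:16–17:58 = 10 h 42 min; less 45 min break → 9 h 57 min
Total worked: 54 h 52 min = 3292 min.
Regular 44 h 0 min = 2640 min at $30.50/h; overtime 10 h 52 min = 652 min at $61.00/h.
Pay = (2640 × $30.50 + 652 × $61.00) ÷ 60 = $2004.87.

$2004.87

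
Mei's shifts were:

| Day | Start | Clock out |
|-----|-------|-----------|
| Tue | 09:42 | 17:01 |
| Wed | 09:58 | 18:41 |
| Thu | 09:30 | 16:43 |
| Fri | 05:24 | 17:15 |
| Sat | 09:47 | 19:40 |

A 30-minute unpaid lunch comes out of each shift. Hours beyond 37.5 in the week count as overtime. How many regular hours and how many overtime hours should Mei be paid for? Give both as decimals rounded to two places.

Tue: 09:42–17:01 = 7 h 19 min; less 30 min break → 6 h 49 min
Wed: 09:58–18:41 = 8 h 43 min; less 30 min break → 8 h 13 min
Thu: 09:30–16:43 = 7 h 13 min; less 30 min break → 6 h 43 min
Fri: 05:24–17:15 = 11 h 51 min; less 30 min break → 11 h 21 min
Sat: 09:47–19:40 = 9 h 53 min; less 30 min break → 9 h 23 min
Total worked: 42 h 29 min = 42.48 h.
Threshold 37.5 h → overtime 4 h 59 min, regular 37 h 30 min.

Regular 37.50 hours, overtime 4.98 hours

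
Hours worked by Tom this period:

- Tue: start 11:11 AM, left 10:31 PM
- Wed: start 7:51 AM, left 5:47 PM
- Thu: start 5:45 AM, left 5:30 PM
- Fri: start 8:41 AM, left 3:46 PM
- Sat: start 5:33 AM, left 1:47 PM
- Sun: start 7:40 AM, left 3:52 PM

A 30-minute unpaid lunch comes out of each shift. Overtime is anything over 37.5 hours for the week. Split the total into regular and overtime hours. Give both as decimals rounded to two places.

Tue: 11:11 AM–10:31 PM = 11 h 20 min; less 30 min break → 10 h 50 min
Wed: 7:51 AM–5:47 PM = 9 h 56 min; less 30 min break → 9 h 26 min
Thu: 5:45 AM–5:30 PM = 11 h 45 min; less 30 min break → 11 h 15 min
Fri: 8:41 AM–3:46 PM = 7 h 5 min; less 30 min break → 6 h 35 min
Sat: 5:33 AM–1:47 PM = 8 h 14 min; less 30 min break → 7 h 44 min
Sun: 7:40 AM–3:52 PM = 8 h 12 min; less 30 min break → 7 h 42 min
Total worked: 53 h 32 min = 53.53 h.
Threshold 37.5 h → overtime 16 h 2 min, regular 37 h 30 min.

Regular 37.50 hours, overtime 16.03 hours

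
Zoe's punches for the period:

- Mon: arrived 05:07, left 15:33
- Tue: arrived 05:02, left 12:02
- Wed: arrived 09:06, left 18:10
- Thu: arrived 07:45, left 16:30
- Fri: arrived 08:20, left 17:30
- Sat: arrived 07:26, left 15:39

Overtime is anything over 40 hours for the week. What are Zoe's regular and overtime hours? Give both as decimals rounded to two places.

Regular 40.00 hours, overtime 12.63 hours

Mon: 05:07–15:33 = 10 h 26 min
Tue: 05:02–12:02 = 7 h 0 min
Wed: 09:06–18:10 = 9 h 4 min
Thu: 07:45–16:30 = 8 h 45 min
Fri: 08:20–17:30 = 9 h 10 min
Sat: 07:26–15:39 = 8 h 13 min
Total worked: 52 h 38 min = 52.63 h.
Threshold 40 h → overtime 12 h 38 min, regular 40 h 0 min.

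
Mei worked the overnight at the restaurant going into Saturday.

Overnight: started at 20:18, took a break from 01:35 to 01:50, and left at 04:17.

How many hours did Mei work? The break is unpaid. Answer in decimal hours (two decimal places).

7.73 hours

Overnight: 20:18 → midnight = 3 h 42 min; midnight → 04:17 = 4 h 17 min; span 7 h 59 min; less 15 min break → 7 h 44 min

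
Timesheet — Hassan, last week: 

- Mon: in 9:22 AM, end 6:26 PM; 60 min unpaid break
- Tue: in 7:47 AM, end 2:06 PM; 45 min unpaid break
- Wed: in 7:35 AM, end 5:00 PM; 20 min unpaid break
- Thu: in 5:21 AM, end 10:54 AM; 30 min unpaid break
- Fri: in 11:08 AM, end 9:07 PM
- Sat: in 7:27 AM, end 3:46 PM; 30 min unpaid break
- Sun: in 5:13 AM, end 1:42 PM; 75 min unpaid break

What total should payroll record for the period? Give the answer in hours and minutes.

Mon: 9:22 AM–6:26 PM = 9 h 4 min; less 60 min break → 8 h 4 min
Tue: 7:47 AM–2:06 PM = 6 h 19 min; less 45 min break → 5 h 34 min
Wed: 7:35 AM–5:00 PM = 9 h 25 min; less 20 min break → 9 h 5 min
Thu: 5:21 AM–10:54 AM = 5 h 33 min; less 30 min break → 5 h 3 min
Fri: 11:08 AM–9:07 PM = 9 h 59 min
Sat: 7:27 AM–3:46 PM = 8 h 19 min; less 30 min break → 7 h 49 min
Sun: 5:13 AM–1:42 PM = 8 h 29 min; less 75 min break → 7 h 14 min
Total: 8 h 4 min + 5 h 34 min + 9 h 5 min + 5 h 3 min + 9 h 59 min + 7 h 49 min + 7 h 14 min = 52 h 48 min.

52 h 48 min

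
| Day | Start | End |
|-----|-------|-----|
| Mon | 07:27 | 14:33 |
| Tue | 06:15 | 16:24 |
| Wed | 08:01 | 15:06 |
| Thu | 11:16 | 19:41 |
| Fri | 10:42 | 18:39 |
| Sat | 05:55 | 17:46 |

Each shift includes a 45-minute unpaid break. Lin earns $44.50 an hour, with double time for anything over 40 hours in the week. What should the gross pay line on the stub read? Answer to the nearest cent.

$2496.45

Mon: 07:27–14:33 = 7 h 6 min; less 45 min break → 6 h 21 min
Tue: 06:15–16:24 = 10 h 9 min; less 45 min break → 9 h 24 min
Wed: 08:01–15:06 = 7 h 5 min; less 45 min break → 6 h 20 min
Thu: 11:16–19:41 = 8 h 25 min; less 45 min break → 7 h 40 min
Fri: 10:42–18:39 = 7 h 57 min; less 45 min break → 7 h 12 min
Sat: 05:55–17:46 = 11 h 51 min; less 45 min break → 11 h 6 min
Total worked: 48 h 3 min = 2883 min.
Regular 40 h 0 min = 2400 min at $44.50/h; overtime 8 h 3 min = 483 min at $89.00/h.
Pay = (2400 × $44.50 + 483 × $89.00) ÷ 60 = $2496.45.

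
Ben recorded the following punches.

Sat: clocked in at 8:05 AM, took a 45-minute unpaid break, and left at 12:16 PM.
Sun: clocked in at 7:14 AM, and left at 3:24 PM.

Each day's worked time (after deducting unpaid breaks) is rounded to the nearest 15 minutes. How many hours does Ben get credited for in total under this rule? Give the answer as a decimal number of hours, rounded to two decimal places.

Sat: 8:05 AM–12:16 PM = 4 h 11 min − 45 min = 3 h 26 min → rounds to 3 h 30 min
Sun: 7:14 AM–3:24 PM = 8 h 10 min → rounds to 8 h 15 min
Total credited: 11 h 45 min.

11.75 hours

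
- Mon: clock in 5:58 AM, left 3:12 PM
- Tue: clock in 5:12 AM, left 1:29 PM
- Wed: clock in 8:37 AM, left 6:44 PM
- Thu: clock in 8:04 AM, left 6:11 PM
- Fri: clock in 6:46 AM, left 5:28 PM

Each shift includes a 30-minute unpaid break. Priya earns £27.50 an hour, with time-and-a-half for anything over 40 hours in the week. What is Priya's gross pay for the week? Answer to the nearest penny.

Mon: 5:58 AM–3:12 PM = 9 h 14 min; less 30 min break → 8 h 44 min
Tue: 5:12 AM–1:29 PM = 8 h 17 min; less 30 min break → 7 h 47 min
Wed: 8:37 AM–6:44 PM = 10 h 7 min; less 30 min break → 9 h 37 min
Thu: 8:04 AM–6:11 PM = 10 h 7 min; less 30 min break → 9 h 37 min
Fri: 6:46 AM–5:28 PM = 10 h 42 min; less 30 min break → 10 h 12 min
Total worked: 45 h 57 min = 2757 min.
Regular 40 h 0 min = 2400 min at £27.50/h; overtime 5 h 57 min = 357 min at £41.25/h.
Pay = (2400 × £27.50 + 357 × £41.25) ÷ 60 = £1345.44.

£1345.44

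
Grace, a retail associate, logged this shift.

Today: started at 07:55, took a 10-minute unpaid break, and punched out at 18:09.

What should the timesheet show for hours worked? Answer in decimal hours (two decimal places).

Today: 07:55–18:09 = 10 h 14 min; less 10 min break → 10 h 4 min

10.07 hours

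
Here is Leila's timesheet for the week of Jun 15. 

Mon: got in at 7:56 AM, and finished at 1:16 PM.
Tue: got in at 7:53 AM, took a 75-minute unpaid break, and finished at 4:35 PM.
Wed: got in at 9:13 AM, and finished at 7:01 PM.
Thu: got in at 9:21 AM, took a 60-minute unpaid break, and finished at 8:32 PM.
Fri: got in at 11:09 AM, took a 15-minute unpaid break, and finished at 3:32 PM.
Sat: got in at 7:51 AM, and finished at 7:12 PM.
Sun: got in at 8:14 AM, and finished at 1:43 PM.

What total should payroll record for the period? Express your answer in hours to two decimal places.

53.73 hours

Mon: 7:56 AM–1:16 PM = 5 h 20 min
Tue: 7:53 AM–4:35 PM = 8 h 42 min; less 75 min break → 7 h 27 min
Wed: 9:13 AM–7:01 PM = 9 h 48 min
Thu: 9:21 AM–8:32 PM = 11 h 11 min; less 60 min break → 10 h 11 min
Fri: 11:09 AM–3:32 PM = 4 h 23 min; less 15 min break → 4 h 8 min
Sat: 7:51 AM–7:12 PM = 11 h 21 min
Sun: 8:14 AM–1:43 PM = 5 h 29 min
Total: 5 h 20 min + 7 h 27 min + 9 h 48 min + 10 h 11 min + 4 h 8 min + 11 h 21 min + 5 h 29 min = 53 h 44 min.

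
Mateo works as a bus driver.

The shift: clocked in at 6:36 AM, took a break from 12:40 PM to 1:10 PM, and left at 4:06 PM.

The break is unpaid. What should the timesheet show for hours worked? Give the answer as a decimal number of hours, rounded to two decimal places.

The shift: 6:36 AM–4:06 PM = 9 h 30 min; less 30 min break → 9 h 0 min

9.00 hours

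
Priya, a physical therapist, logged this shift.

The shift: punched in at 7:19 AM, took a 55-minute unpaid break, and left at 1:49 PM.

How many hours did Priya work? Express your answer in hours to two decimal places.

5.58 hours

The shift: 7:19 AM–1:49 PM = 6 h 30 min; less 55 min break → 5 h 35 min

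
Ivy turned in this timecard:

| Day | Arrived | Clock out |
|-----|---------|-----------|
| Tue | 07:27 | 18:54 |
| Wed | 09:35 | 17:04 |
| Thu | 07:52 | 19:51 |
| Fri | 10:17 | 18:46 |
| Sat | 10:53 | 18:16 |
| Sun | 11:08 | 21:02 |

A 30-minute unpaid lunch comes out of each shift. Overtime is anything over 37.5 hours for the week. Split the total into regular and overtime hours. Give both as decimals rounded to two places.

Regular 37.50 hours, overtime 16.18 hours

Tue: 07:27–18:54 = 11 h 27 min; less 30 min break → 10 h 57 min
Wed: 09:35–17:04 = 7 h 29 min; less 30 min break → 6 h 59 min
Thu: 07:52–19:51 = 11 h 59 min; less 30 min break → 11 h 29 min
Fri: 10:17–18:46 = 8 h 29 min; less 30 min break → 7 h 59 min
Sat: 10:53–18:16 = 7 h 23 min; less 30 min break → 6 h 53 min
Sun: 11:08–21:02 = 9 h 54 min; less 30 min break → 9 h 24 min
Total worked: 53 h 41 min = 53.68 h.
Threshold 37.5 h → overtime 16 h 11 min, regular 37 h 30 min.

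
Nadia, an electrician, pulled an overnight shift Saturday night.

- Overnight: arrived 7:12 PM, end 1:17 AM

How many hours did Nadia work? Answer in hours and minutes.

Overnight: 7:12 PM → midnight = 4 h 48 min; midnight → 1:17 AM = 1 h 17 min; span 6 h 5 min

6 h 5 min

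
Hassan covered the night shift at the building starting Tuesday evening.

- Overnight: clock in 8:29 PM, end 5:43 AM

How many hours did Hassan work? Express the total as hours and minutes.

Overnight: 8:29 PM → midnight = 3 h 31 min; midnight → 5:43 AM = 5 h 43 min; span 9 h 14 min

9 h 14 min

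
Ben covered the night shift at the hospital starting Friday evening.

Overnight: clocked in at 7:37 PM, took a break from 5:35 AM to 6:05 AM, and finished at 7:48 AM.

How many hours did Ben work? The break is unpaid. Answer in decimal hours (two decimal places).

Overnight: 7:37 PM → midnight = 4 h 23 min; midnight → 7:48 AM = 7 h 48 min; span 12 h 11 min; less 30 min break → 11 h 41 min

11.68 hours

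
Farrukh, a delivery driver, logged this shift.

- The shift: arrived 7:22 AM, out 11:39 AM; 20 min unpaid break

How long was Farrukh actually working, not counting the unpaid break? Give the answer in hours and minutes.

The shift: 7:22 AM–11:39 AM = 4 h 17 min; less 20 min break → 3 h 57 min

3 h 57 min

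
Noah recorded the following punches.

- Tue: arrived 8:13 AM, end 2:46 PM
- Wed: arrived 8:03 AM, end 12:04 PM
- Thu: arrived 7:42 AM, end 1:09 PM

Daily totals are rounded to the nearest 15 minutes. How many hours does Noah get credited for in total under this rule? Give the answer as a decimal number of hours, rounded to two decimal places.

Tue: 8:13 AM–2:46 PM = 6 h 33 min → rounds to 6 h 30 min
Wed: 8:03 AM–12:04 PM = 4 h 1 min → rounds to 4 h 0 min
Thu: 7:42 AM–1:09 PM = 5 h 27 min → rounds to 5 h 30 min
Total credited: 16 h 0 min.

16.00 hours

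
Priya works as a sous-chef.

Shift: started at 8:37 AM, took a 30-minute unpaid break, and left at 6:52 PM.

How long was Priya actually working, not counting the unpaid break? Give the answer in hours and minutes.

9 h 45 min

Shift: 8:37 AM–6:52 PM = 10 h 15 min; less 30 min break → 9 h 45 min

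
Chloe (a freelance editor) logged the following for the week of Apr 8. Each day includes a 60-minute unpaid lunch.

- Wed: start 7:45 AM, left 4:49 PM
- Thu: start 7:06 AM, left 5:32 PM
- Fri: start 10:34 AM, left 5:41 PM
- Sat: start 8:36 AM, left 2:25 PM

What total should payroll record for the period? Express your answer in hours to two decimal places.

Wed: 7:45 AM–4:49 PM = 9 h 4 min; less 60 min break → 8 h 4 min
Thu: 7:06 AM–5:32 PM = 10 h 26 min; less 60 min break → 9 h 26 min
Fri: 10:34 AM–5:41 PM = 7 h 7 min; less 60 min break → 6 h 7 min
Sat: 8:36 AM–2:25 PM = 5 h 49 min; less 60 min break → 4 h 49 min
Total: 8 h 4 min + 9 h 26 min + 6 h 7 min + 4 h 49 min = 28 h 26 min.

28.43 hours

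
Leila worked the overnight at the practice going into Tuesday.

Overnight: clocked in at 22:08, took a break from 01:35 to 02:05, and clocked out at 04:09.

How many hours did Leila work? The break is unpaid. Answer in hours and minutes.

Overnight: 22:08 → midnight = 1 h 52 min; midnight → 04:09 = 4 h 9 min; span 6 h 1 min; less 30 min break → 5 h 31 min

5 h 31 min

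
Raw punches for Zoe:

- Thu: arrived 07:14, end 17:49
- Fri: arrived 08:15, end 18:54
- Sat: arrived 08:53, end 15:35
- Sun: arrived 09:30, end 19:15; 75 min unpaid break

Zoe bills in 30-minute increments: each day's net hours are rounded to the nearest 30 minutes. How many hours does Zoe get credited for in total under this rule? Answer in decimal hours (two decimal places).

Thu: 07:14–17:49 = 10 h 35 min → rounds to 10 h 30 min
Fri: 08:15–18:54 = 10 h 39 min → rounds to 10 h 30 min
Sat: 08:53–15:35 = 6 h 42 min → rounds to 6 h 30 min
Sun: 09:30–19:15 = 9 h 45 min − 75 min = 8 h 30 min → rounds to 8 h 30 min
Total credited: 36 h 0 min.

36.00 hours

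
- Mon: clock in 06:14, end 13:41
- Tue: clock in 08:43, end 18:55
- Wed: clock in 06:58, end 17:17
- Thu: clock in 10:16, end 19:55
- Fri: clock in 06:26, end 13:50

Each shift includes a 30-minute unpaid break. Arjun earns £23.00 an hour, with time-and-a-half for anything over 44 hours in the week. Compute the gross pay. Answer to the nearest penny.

£977.88

Mon: 06:14–13:41 = 7 h 27 min; less 30 min break → 6 h 57 min
Tue: 08:43–18:55 = 10 h 12 min; less 30 min break → 9 h 42 min
Wed: 06:58–17:17 = 10 h 19 min; less 30 min break → 9 h 49 min
Thu: 10:16–19:55 = 9 h 39 min; less 30 min break → 9 h 9 min
Fri: 06:26–13:50 = 7 h 24 min; less 30 min break → 6 h 54 min
Total worked: 42 h 31 min = 2551 min.
Regular 42 h 31 min = 2551 min at £23.00/h; overtime 0 h 0 min = 0 min at £34.50/h.
Pay = (2551 × £23.00 + 0 × £34.50) ÷ 60 = £977.88.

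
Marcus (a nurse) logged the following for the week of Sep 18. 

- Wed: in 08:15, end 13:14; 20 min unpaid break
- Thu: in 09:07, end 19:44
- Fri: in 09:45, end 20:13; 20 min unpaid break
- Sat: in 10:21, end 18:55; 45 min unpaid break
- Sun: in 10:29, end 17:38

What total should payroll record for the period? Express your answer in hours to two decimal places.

40.37 hours

Wed: 08:15–13:14 = 4 h 59 min; less 20 min break → 4 h 39 min
Thu: 09:07–19:44 = 10 h 37 min
Fri: 09:45–20:13 = 10 h 28 min; less 20 min break → 10 h 8 min
Sat: 10:21–18:55 = 8 h 34 min; less 45 min break → 7 h 49 min
Sun: 10:29–17:38 = 7 h 9 min
Total: 4 h 39 min + 10 h 37 min + 10 h 8 min + 7 h 49 min + 7 h 9 min = 40 h 22 min.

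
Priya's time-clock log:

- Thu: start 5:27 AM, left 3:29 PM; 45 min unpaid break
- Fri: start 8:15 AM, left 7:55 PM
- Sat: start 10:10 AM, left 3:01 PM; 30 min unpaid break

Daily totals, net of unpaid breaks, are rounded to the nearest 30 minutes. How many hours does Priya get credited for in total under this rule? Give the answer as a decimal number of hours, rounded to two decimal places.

25.50 hours

Thu: 5:27 AM–3:29 PM = 10 h 2 min − 45 min = 9 h 17 min → rounds to 9 h 30 min
Fri: 8:15 AM–7:55 PM = 11 h 40 min → rounds to 11 h 30 min
Sat: 10:10 AM–3:01 PM = 4 h 51 min − 30 min = 4 h 21 min → rounds to 4 h 30 min
Total credited: 25 h 30 min.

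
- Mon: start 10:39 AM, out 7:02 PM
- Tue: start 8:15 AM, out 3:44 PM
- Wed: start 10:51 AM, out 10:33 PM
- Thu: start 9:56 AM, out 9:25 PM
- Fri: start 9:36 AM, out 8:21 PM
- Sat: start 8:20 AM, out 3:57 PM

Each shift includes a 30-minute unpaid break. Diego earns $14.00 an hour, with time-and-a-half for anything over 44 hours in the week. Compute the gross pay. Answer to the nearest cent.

$834.75

Mon: 10:39 AM–7:02 PM = 8 h 23 min; less 30 min break → 7 h 53 min
Tue: 8:15 AM–3:44 PM = 7 h 29 min; less 30 min break → 6 h 59 min
Wed: 10:51 AM–10:33 PM = 11 h 42 min; less 30 min break → 11 h 12 min
Thu: 9:56 AM–9:25 PM = 11 h 29 min; less 30 min break → 10 h 59 min
Fri: 9:36 AM–8:21 PM = 10 h 45 min; less 30 min break → 10 h 15 min
Sat: 8:20 AM–3:57 PM = 7 h 37 min; less 30 min break → 7 h 7 min
Total worked: 54 h 25 min = 3265 min.
Regular 44 h 0 min = 2640 min at $14.00/h; overtime 10 h 25 min = 625 min at $21.00/h.
Pay = (2640 × $14.00 + 625 × $21.00) ÷ 60 = $834.75.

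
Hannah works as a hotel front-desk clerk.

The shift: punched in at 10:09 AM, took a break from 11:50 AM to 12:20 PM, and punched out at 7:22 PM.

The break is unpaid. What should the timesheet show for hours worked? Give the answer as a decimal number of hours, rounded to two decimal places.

8.72 hours

The shift: 10:09 AM–7:22 PM = 9 h 13 min; less 30 min break → 8 h 43 min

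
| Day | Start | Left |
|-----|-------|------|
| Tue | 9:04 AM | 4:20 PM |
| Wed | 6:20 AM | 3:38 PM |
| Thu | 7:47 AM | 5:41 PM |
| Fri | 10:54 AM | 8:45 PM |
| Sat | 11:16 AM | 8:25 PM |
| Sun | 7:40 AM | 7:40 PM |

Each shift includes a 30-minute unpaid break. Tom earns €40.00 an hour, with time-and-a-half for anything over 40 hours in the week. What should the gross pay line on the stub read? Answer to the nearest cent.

€2468.00

Tue: 9:04 AM–4:20 PM = 7 h 16 min; less 30 min break → 6 h 46 min
Wed: 6:20 AM–3:38 PM = 9 h 18 min; less 30 min break → 8 h 48 min
Thu: 7:47 AM–5:41 PM = 9 h 54 min; less 30 min break → 9 h 24 min
Fri: 10:54 AM–8:45 PM = 9 h 51 min; less 30 min break → 9 h 21 min
Sat: 11:16 AM–8:25 PM = 9 h 9 min; less 30 min break → 8 h 39 min
Sun: 7:40 AM–7:40 PM = 12 h 0 min; less 30 min break → 11 h 30 min
Total worked: 54 h 28 min = 3268 min.
Regular 40 h 0 min = 2400 min at €40.00/h; overtime 14 h 28 min = 868 min at €60.00/h.
Pay = (2400 × €40.00 + 868 × €60.00) ÷ 60 = €2468.00.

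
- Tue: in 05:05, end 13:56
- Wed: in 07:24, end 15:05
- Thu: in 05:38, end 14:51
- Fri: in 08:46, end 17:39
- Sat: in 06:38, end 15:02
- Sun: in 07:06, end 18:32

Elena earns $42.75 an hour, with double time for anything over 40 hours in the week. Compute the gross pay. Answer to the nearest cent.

Tue: 05:05–13:56 = 8 h 51 min
Wed: 07:24–15:05 = 7 h 41 min
Thu: 05:38–14:51 = 9 h 13 min
Fri: 08:46–17:39 = 8 h 53 min
Sat: 06:38–15:02 = 8 h 24 min
Sun: 07:06–18:32 = 11 h 26 min
Total worked: 54 h 28 min = 3268 min.
Regular 40 h 0 min = 2400 min at $42.75/h; overtime 14 h 28 min = 868 min at $85.50/h.
Pay = (2400 × $42.75 + 868 × $85.50) ÷ 60 = $2946.90.

$2946.90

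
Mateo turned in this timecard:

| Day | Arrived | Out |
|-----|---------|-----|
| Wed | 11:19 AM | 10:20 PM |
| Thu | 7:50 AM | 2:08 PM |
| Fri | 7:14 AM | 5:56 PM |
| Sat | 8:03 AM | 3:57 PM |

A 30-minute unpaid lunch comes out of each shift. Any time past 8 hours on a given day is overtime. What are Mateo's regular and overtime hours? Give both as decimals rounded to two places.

Regular 29.20 hours, overtime 4.72 hours

Wed: 11:19 AM–10:20 PM = 11 h 1 min; less 30 min break → 10 h 31 min
Thu: 7:50 AM–2:08 PM = 6 h 18 min; less 30 min break → 5 h 48 min
Fri: 7:14 AM–5:56 PM = 10 h 42 min; less 30 min break → 10 h 12 min
Sat: 8:03 AM–3:57 PM = 7 h 54 min; less 30 min break → 7 h 24 min
Wed reg 8 h 0 min / OT 2 h 31 min; Thu reg 5 h 48 min / OT 0 h 0 min; Fri reg 8 h 0 min / OT 2 h 12 min; Sat reg 7 h 24 min / OT 0 h 0 min.
Totals: regular 29 h 12 min, overtime 4 h 43 min.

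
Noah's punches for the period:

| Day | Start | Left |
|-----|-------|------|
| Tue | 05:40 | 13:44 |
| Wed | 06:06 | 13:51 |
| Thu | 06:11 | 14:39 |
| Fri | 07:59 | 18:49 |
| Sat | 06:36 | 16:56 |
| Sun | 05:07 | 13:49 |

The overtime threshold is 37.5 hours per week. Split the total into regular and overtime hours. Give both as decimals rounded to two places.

Regular 37.50 hours, overtime 16.65 hours

Tue: 05:40–13:44 = 8 h 4 min
Wed: 06:06–13:51 = 7 h 45 min
Thu: 06:11–14:39 = 8 h 28 min
Fri: 07:59–18:49 = 10 h 50 min
Sat: 06:36–16:56 = 10 h 20 min
Sun: 05:07–13:49 = 8 h 42 min
Total worked: 54 h 9 min = 54.15 h.
Threshold 37.5 h → overtime 16 h 39 min, regular 37 h 30 min.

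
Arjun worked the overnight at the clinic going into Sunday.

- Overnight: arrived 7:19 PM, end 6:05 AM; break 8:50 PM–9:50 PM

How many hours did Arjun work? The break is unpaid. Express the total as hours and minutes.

9 h 46 min

Overnight: 7:19 PM → midnight = 4 h 41 min; midnight → 6:05 AM = 6 h 5 min; span 10 h 46 min; less 60 min break → 9 h 46 min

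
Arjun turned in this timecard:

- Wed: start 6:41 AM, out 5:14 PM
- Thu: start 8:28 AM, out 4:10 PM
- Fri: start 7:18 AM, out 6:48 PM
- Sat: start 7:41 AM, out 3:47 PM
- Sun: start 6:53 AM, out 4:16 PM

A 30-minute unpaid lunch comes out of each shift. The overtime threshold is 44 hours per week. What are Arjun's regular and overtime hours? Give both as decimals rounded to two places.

Regular 44.00 hours, overtime 0.73 hours

Wed: 6:41 AM–5:14 PM = 10 h 33 min; less 30 min break → 10 h 3 min
Thu: 8:28 AM–4:10 PM = 7 h 42 min; less 30 min break → 7 h 12 min
Fri: 7:18 AM–6:48 PM = 11 h 30 min; less 30 min break → 11 h 0 min
Sat: 7:41 AM–3:47 PM = 8 h 6 min; less 30 min break → 7 h 36 min
Sun: 6:53 AM–4:16 PM = 9 h 23 min; less 30 min break → 8 h 53 min
Total worked: 44 h 44 min = 44.73 h.
Threshold 44 h → overtime 0 h 44 min, regular 44 h 0 min.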